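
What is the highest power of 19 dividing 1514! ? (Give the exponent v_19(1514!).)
v_19(1514!) = 83

Legendre's formula: v_p(n!) = Σ_{k ≥ 1} ⌊n / p^k⌋. For p = 19, n = 1514, the terms are:
  ⌊1514/19^1⌋ = ⌊1514/19⌋ = 79
  ⌊1514/19^2⌋ = ⌊1514/361⌋ = 4
(the next term ⌊1514/19^3⌋ = 0, terminating the sum). Summing: v_19(1514!) = 79 + 4 = 83.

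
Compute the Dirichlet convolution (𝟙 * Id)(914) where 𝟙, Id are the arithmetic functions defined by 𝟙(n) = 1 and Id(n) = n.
(𝟙 * Id)(914) = 1374

Divisors of 914: [1, 2, 457, 914]. For each d | 914:
  d = 1: 𝟙(1) · Id(914/1) = 1 · 914 = 914
  d = 2: 𝟙(2) · Id(914/2) = 1 · 457 = 457
  d = 457: 𝟙(457) · Id(914/457) = 1 · 2 = 2
  d = 914: 𝟙(914) · Id(914/914) = 1 · 1 = 1
Summing: (𝟙 * Id)(914) = 914 + 457 + 2 + 1 = 1374.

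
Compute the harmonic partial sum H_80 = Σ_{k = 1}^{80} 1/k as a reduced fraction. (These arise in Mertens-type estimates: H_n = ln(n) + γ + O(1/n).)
H_80 = 4880292608058024066886120358155997/982844219842241906412811281988800

Direct summation: H_80 = 1 + 1/2 + ... + 1/80. The least common denominator is lcm(1, ..., 80) = 32433859254793982911622772305630400; over this denominator the numerator is 32433859254793982911622772305630400 + 16216929627396991455811386152815200 + 10811286418264660970540924101876800 + 8108464813698495727905693076407600 + 6486771850958796582324554461126080 + 5405643209132330485270462050938400 + 4633408464970568987374681757947200 + 4054232406849247863952846538203800 + 3603762139421553656846974700625600 + 3243385925479398291162277230563040 + 2948532659526725719238433845966400 + 2702821604566165242635231025469200 + 2494912250368767916278674792740800 + 2316704232485284493687340878973600 + 2162257283652932194108184820375360 + 2027116203424623931976423269101900 + 1907874073811410759507221900331200 + 1801881069710776828423487350312800 + 1707045223936525416401198542401600 + 1621692962739699145581138615281520 + 1544469488323522995791560585982400 + 1474266329763362859619216922983200 + 1410167793686694909200990100244800 + 1351410802283082621317615512734600 + 1297354370191759316464910892225216 + 1247456125184383958139337396370400 + 1201254046473851218948991566875200 + 1158352116242642246843670439486800 + 1118408939820482169366302493297600 + 1081128641826466097054092410187680 + 1046253524348192997149121687278400 + 1013558101712311965988211634550950 + 982844219842241906412811281988800 + 953937036905705379753610950165600 + 926681692994113797474936351589440 + 900940534855388414211743675156400 + 876590790670107646260074927179200 + 853522611968262708200599271200800 + 831637416789589305426224930913600 + 810846481369849572790569307640760 + 791069737921804461259092007454400 + 772234744161761497895780292991200 + 754275796623115881665645867572800 + 737133164881681429809608461491600 + 720752427884310731369394940125120 + 705083896843347454600495050122400 + 690082111804127295991973878843200 + 675705401141541310658807756367300 + 661915494995795569624954536849600 + 648677185095879658232455446112608 + 635958024603803586502407300110400 + 623728062592191979069668698185200 + 611959608581018545502316458596800 + 600627023236925609474495783437600 + 589706531905345143847686769193280 + 579176058121321123421835219743400 + 569015074645508472133732847467200 + 559204469910241084683151246648800 + 549726428047355642569877496705600 + 540564320913233048527046205093840 + 531702610734327588715127414846400 + 523126762174096498574560843639200 + 514823162774507665263853528660800 + 506779050856155982994105817275475 + 498982450073753583255734958548160 + 491422109921120953206405640994400 + 484087451564089297188399586651200 + 476968518452852689876805475082800 + 470055931228898303066996700081600 + 463340846497056898737468175794720 + 456814919081605393121447497262400 + 450470267427694207105871837578200 + 444299441846492916597572223364800 + 438295395335053823130037463589600 + 432451456730586438821636964075072 + 426761305984131354100299635600400 + 421218951360960817034061977995200 + 415818708394794652713112465456800 + 410555180440430163438262940577600 + 405423240684924786395284653820380 = 161049656065914794207241971819147901, so H_80 = 161049656065914794207241971819147901/32433859254793982911622772305630400; reducing by gcd(161049656065914794207241971819147901, 32433859254793982911622772305630400) = 33 gives 4880292608058024066886120358155997/982844219842241906412811281988800 ≈ 4.96548. (The PNT-adjacent estimate ln(80) + γ ≈ 4.95924 matches within O(1/n).)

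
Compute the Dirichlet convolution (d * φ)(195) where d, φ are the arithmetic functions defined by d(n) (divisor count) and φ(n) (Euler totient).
(d * φ)(195) = 336

Divisors of 195: [1, 3, 5, 13, 15, 39, 65, 195]. For each d | 195:
  d = 1: d(1) · φ(195/1) = 1 · 96 = 96
  d = 3: d(3) · φ(195/3) = 2 · 48 = 96
  d = 5: d(5) · φ(195/5) = 2 · 24 = 48
  d = 13: d(13) · φ(195/13) = 2 · 8 = 16
  d = 15: d(15) · φ(195/15) = 4 · 12 = 48
  d = 39: d(39) · φ(195/39) = 4 · 4 = 16
  d = 65: d(65) · φ(195/65) = 4 · 2 = 8
  d = 195: d(195) · φ(195/195) = 8 · 1 = 8
Summing: (d * φ)(195) = 96 + 96 + 48 + 16 + 48 + 16 + 8 + 8 = 336.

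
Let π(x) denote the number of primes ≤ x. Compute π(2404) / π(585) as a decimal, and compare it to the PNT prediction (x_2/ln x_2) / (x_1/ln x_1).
π(2404)/π(585) = 357/106 ≈ 3.3679;  PNT prediction ≈ 3.3634.

π(585) = 106 and π(2404) = 357, so π(2404)/π(585) ≈ 3.3679. The PNT-predicted ratio is (2404/ln(2404)) / (585/ln(585)) ≈ 3.3634. The two agree to within a few percent, as expected.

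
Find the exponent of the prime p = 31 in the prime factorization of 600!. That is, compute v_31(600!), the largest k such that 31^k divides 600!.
v_31(600!) = 19

Legendre's formula: v_p(n!) = Σ_{k ≥ 1} ⌊n / p^k⌋. For p = 31, n = 600, the terms are:
  ⌊600/31^1⌋ = ⌊600/31⌋ = 19
(the next term ⌊600/31^2⌋ = 0, terminating the sum). Summing: v_31(600!) = 19 = 19.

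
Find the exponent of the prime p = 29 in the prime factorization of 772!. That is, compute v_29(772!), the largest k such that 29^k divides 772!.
v_29(772!) = 26

Legendre's formula: v_p(n!) = Σ_{k ≥ 1} ⌊n / p^k⌋. For p = 29, n = 772, the terms are:
  ⌊772/29^1⌋ = ⌊772/29⌋ = 26
(the next term ⌊772/29^2⌋ = 0, terminating the sum). Summing: v_29(772!) = 26 = 26.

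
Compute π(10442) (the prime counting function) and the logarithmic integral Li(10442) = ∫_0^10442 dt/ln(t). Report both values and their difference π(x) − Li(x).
π(10442) = 1277;  Li(10442) ≈ 1294.01;  π(x) − Li(x) ≈ -17.01.

Direct count of primes ≤ 10442 gives π(10442) = 1277. Numerical evaluation of the logarithmic integral gives Li(10442) ≈ 1294.01. The difference π(x) − Li(x) ≈ -17.01 is typically negative for small/moderate x (Li(x) overestimates), though Littlewood's theorem shows this sign changes infinitely often.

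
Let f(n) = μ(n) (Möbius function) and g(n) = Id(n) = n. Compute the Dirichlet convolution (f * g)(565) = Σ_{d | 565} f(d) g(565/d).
(μ * Id)(565) = 448

Divisors of 565: [1, 5, 113, 565]. For each d | 565:
  d = 1: μ(1) · Id(565/1) = 1 · 565 = 565
  d = 5: μ(5) · Id(565/5) = -1 · 113 = -113
  d = 113: μ(113) · Id(565/113) = -1 · 5 = -5
  d = 565: μ(565) · Id(565/565) = 1 · 1 = 1
Summing: (μ * Id)(565) = 565 + -113 + -5 + 1 = 448.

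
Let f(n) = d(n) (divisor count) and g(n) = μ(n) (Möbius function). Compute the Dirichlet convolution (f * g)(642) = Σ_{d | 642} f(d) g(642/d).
(d * μ)(642) = 1

Divisors of 642: [1, 2, 3, 6, 107, 214, 321, 642]. For each d | 642:
  d = 1: d(1) · μ(642/1) = 1 · -1 = -1
  d = 2: d(2) · μ(642/2) = 2 · 1 = 2
  d = 3: d(3) · μ(642/3) = 2 · 1 = 2
  d = 6: d(6) · μ(642/6) = 4 · -1 = -4
  d = 107: d(107) · μ(642/107) = 2 · 1 = 2
  d = 214: d(214) · μ(642/214) = 4 · -1 = -4
  d = 321: d(321) · μ(642/321) = 4 · -1 = -4
  d = 642: d(642) · μ(642/642) = 8 · 1 = 8
Summing: (d * μ)(642) = -1 + 2 + 2 + -4 + 2 + -4 + -4 + 8 = 1.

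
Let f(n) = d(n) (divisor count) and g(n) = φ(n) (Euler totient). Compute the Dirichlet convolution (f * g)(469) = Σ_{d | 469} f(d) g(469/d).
(d * φ)(469) = 544

Divisors of 469: [1, 7, 67, 469]. For each d | 469:
  d = 1: d(1) · φ(469/1) = 1 · 396 = 396
  d = 7: d(7) · φ(469/7) = 2 · 66 = 132
  d = 67: d(67) · φ(469/67) = 2 · 6 = 12
  d = 469: d(469) · φ(469/469) = 4 · 1 = 4
Summing: (d * φ)(469) = 396 + 132 + 12 + 4 = 544.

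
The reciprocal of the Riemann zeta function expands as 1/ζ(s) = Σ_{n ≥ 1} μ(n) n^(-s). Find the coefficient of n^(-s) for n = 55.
μ(55) = 1

Factor n = 55 = 5 · 11. μ(n) = 0 if any exponent ≥ 2 (not squarefree); otherwise μ(n) = (−1)^{ω(n)} where ω(n) is the number of distinct prime factors. Applying: μ(55) = 1.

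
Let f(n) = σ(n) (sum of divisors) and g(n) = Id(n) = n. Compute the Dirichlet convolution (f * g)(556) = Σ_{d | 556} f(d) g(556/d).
(σ * Id)(556) = 4743

Divisors of 556: [1, 2, 4, 139, 278, 556]. For each d | 556:
  d = 1: σ(1) · Id(556/1) = 1 · 556 = 556
  d = 2: σ(2) · Id(556/2) = 3 · 278 = 834
  d = 4: σ(4) · Id(556/4) = 7 · 139 = 973
  d = 139: σ(139) · Id(556/139) = 140 · 4 = 560
  d = 278: σ(278) · Id(556/278) = 420 · 2 = 840
  d = 556: σ(556) · Id(556/556) = 980 · 1 = 980
Summing: (σ * Id)(556) = 556 + 834 + 973 + 560 + 840 + 980 = 4743.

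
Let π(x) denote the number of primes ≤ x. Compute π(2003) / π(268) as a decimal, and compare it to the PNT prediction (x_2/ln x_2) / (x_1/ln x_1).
π(2003)/π(268) = 304/56 ≈ 5.4286;  PNT prediction ≈ 5.4965.

π(268) = 56 and π(2003) = 304, so π(2003)/π(268) ≈ 5.4286. The PNT-predicted ratio is (2003/ln(2003)) / (268/ln(268)) ≈ 5.4965. The two agree to within a few percent, as expected.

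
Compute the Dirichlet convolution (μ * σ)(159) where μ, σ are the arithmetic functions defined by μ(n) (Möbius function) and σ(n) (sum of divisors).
(μ * σ)(159) = 159

Divisors of 159: [1, 3, 53, 159]. For each d | 159:
  d = 1: μ(1) · σ(159/1) = 1 · 216 = 216
  d = 3: μ(3) · σ(159/3) = -1 · 54 = -54
  d = 53: μ(53) · σ(159/53) = -1 · 4 = -4
  d = 159: μ(159) · σ(159/159) = 1 · 1 = 1
Summing: (μ * σ)(159) = 216 + -54 + -4 + 1 = 159.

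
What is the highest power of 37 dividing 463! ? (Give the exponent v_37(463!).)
v_37(463!) = 12

Legendre's formula: v_p(n!) = Σ_{k ≥ 1} ⌊n / p^k⌋. For p = 37, n = 463, the terms are:
  ⌊463/37^1⌋ = ⌊463/37⌋ = 12
(the next term ⌊463/37^2⌋ = 0, terminating the sum). Summing: v_37(463!) = 12 = 12.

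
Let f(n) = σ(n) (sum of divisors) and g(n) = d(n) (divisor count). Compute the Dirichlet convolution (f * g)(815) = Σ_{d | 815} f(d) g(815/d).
(σ * d)(815) = 1328

Divisors of 815: [1, 5, 163, 815]. For each d | 815:
  d = 1: σ(1) · d(815/1) = 1 · 4 = 4
  d = 5: σ(5) · d(815/5) = 6 · 2 = 12
  d = 163: σ(163) · d(815/163) = 164 · 2 = 328
  d = 815: σ(815) · d(815/815) = 984 · 1 = 984
Summing: (σ * d)(815) = 4 + 12 + 328 + 984 = 1328.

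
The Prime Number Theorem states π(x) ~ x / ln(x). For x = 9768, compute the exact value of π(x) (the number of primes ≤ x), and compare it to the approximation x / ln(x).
π(9768) = 1204;  x/ln(x) ≈ 1063.26;  relative error ≈ 11.69%.

Directly count primes up to 9768: π(9768) = 1204. The PNT approximation gives 9768/ln(9768) ≈ 9768/9.18687 ≈ 1063.26. Relative error (π(x) − x/ln(x)) / π(x) ≈ 11.69%; the approximation is known to undercount slightly (Li(x) is a better estimate).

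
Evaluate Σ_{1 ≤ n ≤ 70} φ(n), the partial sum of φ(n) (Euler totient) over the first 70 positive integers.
Σ_{n ≤ 70} φ(n) = 1494

Compute φ(n) for each 1 ≤ n ≤ 70: φ(1) = 1, φ(2) = 1, φ(3) = 2, φ(4) = 2, φ(5) = 4, φ(6) = 2, φ(7) = 6, φ(8) = 4, φ(9) = 6, φ(10) = 4, φ(11) = 10, φ(12) = 4, φ(13) = 12, φ(14) = 6, φ(15) = 8, φ(16) = 8, φ(17) = 16, φ(18) = 6, φ(19) = 18, φ(20) = 8, φ(21) = 12, φ(22) = 10, φ(23) = 22, φ(24) = 8, φ(25) = 20, φ(26) = 12, φ(27) = 18, φ(28) = 12, φ(29) = 28, φ(30) = 8, φ(31) = 30, φ(32) = 16, φ(33) = 20, φ(34) = 16, φ(35) = 24, φ(36) = 12, φ(37) = 36, φ(38) = 18, φ(39) = 24, φ(40) = 16, φ(41) = 40, φ(42) = 12, φ(43) = 42, φ(44) = 20, φ(45) = 24, φ(46) = 22, φ(47) = 46, φ(48) = 16, φ(49) = 42, φ(50) = 20, φ(51) = 32, φ(52) = 24, φ(53) = 52, φ(54) = 18, φ(55) = 40, φ(56) = 24, φ(57) = 36, φ(58) = 28, φ(59) = 58, φ(60) = 16, φ(61) = 60, φ(62) = 30, φ(63) = 36, φ(64) = 32, φ(65) = 48, φ(66) = 20, φ(67) = 66, φ(68) = 32, φ(69) = 44, φ(70) = 24. Summing all 70 values: 1494. (Average order: Σ_{n ≤ x} φ(n) ~ (3/π²) x². For x = 70, (3/π²)·70² ≈ 1489.42.)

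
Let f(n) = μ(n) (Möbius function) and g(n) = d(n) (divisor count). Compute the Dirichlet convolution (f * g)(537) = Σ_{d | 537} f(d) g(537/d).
(μ * d)(537) = 1

Divisors of 537: [1, 3, 179, 537]. For each d | 537:
  d = 1: μ(1) · d(537/1) = 1 · 4 = 4
  d = 3: μ(3) · d(537/3) = -1 · 2 = -2
  d = 179: μ(179) · d(537/179) = -1 · 2 = -2
  d = 537: μ(537) · d(537/537) = 1 · 1 = 1
Summing: (μ * d)(537) = 4 + -2 + -2 + 1 = 1.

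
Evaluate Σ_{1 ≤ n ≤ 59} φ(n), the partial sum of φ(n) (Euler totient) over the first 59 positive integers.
Σ_{n ≤ 59} φ(n) = 1086

Compute φ(n) for each 1 ≤ n ≤ 59: φ(1) = 1, φ(2) = 1, φ(3) = 2, φ(4) = 2, φ(5) = 4, φ(6) = 2, φ(7) = 6, φ(8) = 4, φ(9) = 6, φ(10) = 4, φ(11) = 10, φ(12) = 4, φ(13) = 12, φ(14) = 6, φ(15) = 8, φ(16) = 8, φ(17) = 16, φ(18) = 6, φ(19) = 18, φ(20) = 8, φ(21) = 12, φ(22) = 10, φ(23) = 22, φ(24) = 8, φ(25) = 20, φ(26) = 12, φ(27) = 18, φ(28) = 12, φ(29) = 28, φ(30) = 8, φ(31) = 30, φ(32) = 16, φ(33) = 20, φ(34) = 16, φ(35) = 24, φ(36) = 12, φ(37) = 36, φ(38) = 18, φ(39) = 24, φ(40) = 16, φ(41) = 40, φ(42) = 12, φ(43) = 42, φ(44) = 20, φ(45) = 24, φ(46) = 22, φ(47) = 46, φ(48) = 16, φ(49) = 42, φ(50) = 20, φ(51) = 32, φ(52) = 24, φ(53) = 52, φ(54) = 18, φ(55) = 40, φ(56) = 24, φ(57) = 36, φ(58) = 28, φ(59) = 58. Summing all 59 values: 1086. (Average order: Σ_{n ≤ x} φ(n) ~ (3/π²) x². For x = 59, (3/π²)·59² ≈ 1058.10.)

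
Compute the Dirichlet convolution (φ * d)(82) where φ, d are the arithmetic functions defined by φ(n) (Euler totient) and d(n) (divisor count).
(φ * d)(82) = 126

Divisors of 82: [1, 2, 41, 82]. For each d | 82:
  d = 1: φ(1) · d(82/1) = 1 · 4 = 4
  d = 2: φ(2) · d(82/2) = 1 · 2 = 2
  d = 41: φ(41) · d(82/41) = 40 · 2 = 80
  d = 82: φ(82) · d(82/82) = 40 · 1 = 40
Summing: (φ * d)(82) = 4 + 2 + 80 + 40 = 126.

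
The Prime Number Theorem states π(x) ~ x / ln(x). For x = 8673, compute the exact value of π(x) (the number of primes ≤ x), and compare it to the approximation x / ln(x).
π(8673) = 1079;  x/ln(x) ≈ 956.44;  relative error ≈ 11.36%.

Directly count primes up to 8673: π(8673) = 1079. The PNT approximation gives 8673/ln(8673) ≈ 8673/9.06797 ≈ 956.44. Relative error (π(x) − x/ln(x)) / π(x) ≈ 11.36%; the approximation is known to undercount slightly (Li(x) is a better estimate).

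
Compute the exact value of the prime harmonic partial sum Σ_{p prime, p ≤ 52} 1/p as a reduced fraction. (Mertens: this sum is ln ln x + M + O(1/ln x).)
Σ 1/p = 1021729465586766997/614889782588491410

π(52) = 15, so the primes ≤ 52 are [2, 3, 5, 7, 11, 13, 17, 19, 23, 29, 31, 37, 41, 43, 47]. Summing 1/p over these primes: 1021729465586766997/614889782588491410 ≈ 1.6616. Mertens estimate ln ln(52) + 0.2615 ≈ 1.6355.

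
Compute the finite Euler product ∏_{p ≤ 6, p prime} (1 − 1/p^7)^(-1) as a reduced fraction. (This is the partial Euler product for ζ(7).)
∏ = 2733750000/2711117641

The primes p ≤ 6 are [2, 3, 5]. For each prime, (1 − 1/p^7)^(-1) = p^7 / (p^7 − 1). The product is (1 − 1/2^7)^(-1), (1 − 1/3^7)^(-1), (1 − 1/5^7)^(-1) = ∏ p^7 / (p^7 − 1) = 2733750000/2711117641.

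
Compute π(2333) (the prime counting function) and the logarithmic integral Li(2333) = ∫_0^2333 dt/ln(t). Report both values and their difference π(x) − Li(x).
π(2333) = 345;  Li(2333) ≈ 358.17;  π(x) − Li(x) ≈ -13.17.

Direct count of primes ≤ 2333 gives π(2333) = 345. Numerical evaluation of the logarithmic integral gives Li(2333) ≈ 358.17. The difference π(x) − Li(x) ≈ -13.17 is typically negative for small/moderate x (Li(x) overestimates), though Littlewood's theorem shows this sign changes infinitely often.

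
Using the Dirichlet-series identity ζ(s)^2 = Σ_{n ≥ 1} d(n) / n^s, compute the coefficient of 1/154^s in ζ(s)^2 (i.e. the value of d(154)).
d(154) = 8

ζ(s)^2 = (Σ 1/m^s)(Σ 1/k^s). The coefficient of 1/n^s in the product is the number of ordered pairs (m, k) with mk = n, which equals d(n). For n = 154, divisors are [1, 2, 7, 11, 14, 22, 77, 154], so d(154) = 8.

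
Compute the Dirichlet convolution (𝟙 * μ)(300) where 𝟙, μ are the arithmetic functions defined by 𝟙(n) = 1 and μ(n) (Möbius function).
(𝟙 * μ)(300) = 0

Divisors of 300: [1, 2, 3, 4, 5, 6, 10, 12, 15, 20, 25, 30, 50, 60, 75, 100, 150, 300]. For each d | 300:
  d = 1: 𝟙(1) · μ(300/1) = 1 · 0 = 0
  d = 2: 𝟙(2) · μ(300/2) = 1 · 0 = 0
  d = 3: 𝟙(3) · μ(300/3) = 1 · 0 = 0
  d = 4: 𝟙(4) · μ(300/4) = 1 · 0 = 0
  d = 5: 𝟙(5) · μ(300/5) = 1 · 0 = 0
  d = 6: 𝟙(6) · μ(300/6) = 1 · 0 = 0
  d = 10: 𝟙(10) · μ(300/10) = 1 · -1 = -1
  d = 12: 𝟙(12) · μ(300/12) = 1 · 0 = 0
  d = 15: 𝟙(15) · μ(300/15) = 1 · 0 = 0
  d = 20: 𝟙(20) · μ(300/20) = 1 · 1 = 1
  d = 25: 𝟙(25) · μ(300/25) = 1 · 0 = 0
  d = 30: 𝟙(30) · μ(300/30) = 1 · 1 = 1
  d = 50: 𝟙(50) · μ(300/50) = 1 · 1 = 1
  d = 60: 𝟙(60) · μ(300/60) = 1 · -1 = -1
  d = 75: 𝟙(75) · μ(300/75) = 1 · 0 = 0
  d = 100: 𝟙(100) · μ(300/100) = 1 · -1 = -1
  d = 150: 𝟙(150) · μ(300/150) = 1 · -1 = -1
  d = 300: 𝟙(300) · μ(300/300) = 1 · 1 = 1
Summing: (𝟙 * μ)(300) = 0 + 0 + 0 + 0 + 0 + 0 + -1 + 0 + 0 + 1 + 0 + 1 + 1 + -1 + 0 + -1 + -1 + 1 = 0.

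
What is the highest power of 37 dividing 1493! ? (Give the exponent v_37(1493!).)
v_37(1493!) = 41

Legendre's formula: v_p(n!) = Σ_{k ≥ 1} ⌊n / p^k⌋. For p = 37, n = 1493, the terms are:
  ⌊1493/37^1⌋ = ⌊1493/37⌋ = 40
  ⌊1493/37^2⌋ = ⌊1493/1369⌋ = 1
(the next term ⌊1493/37^3⌋ = 0, terminating the sum). Summing: v_37(1493!) = 40 + 1 = 41.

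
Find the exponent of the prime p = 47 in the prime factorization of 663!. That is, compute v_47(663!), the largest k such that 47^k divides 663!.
v_47(663!) = 14

Legendre's formula: v_p(n!) = Σ_{k ≥ 1} ⌊n / p^k⌋. For p = 47, n = 663, the terms are:
  ⌊663/47^1⌋ = ⌊663/47⌋ = 14
(the next term ⌊663/47^2⌋ = 0, terminating the sum). Summing: v_47(663!) = 14 = 14.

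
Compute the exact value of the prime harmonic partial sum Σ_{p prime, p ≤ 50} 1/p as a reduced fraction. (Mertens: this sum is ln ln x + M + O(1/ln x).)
Σ 1/p = 1021729465586766997/614889782588491410

π(50) = 15, so the primes ≤ 50 are [2, 3, 5, 7, 11, 13, 17, 19, 23, 29, 31, 37, 41, 43, 47]. Summing 1/p over these primes: 1021729465586766997/614889782588491410 ≈ 1.6616. Mertens estimate ln ln(50) + 0.2615 ≈ 1.6256.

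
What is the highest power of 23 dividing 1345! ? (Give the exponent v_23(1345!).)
v_23(1345!) = 60

Legendre's formula: v_p(n!) = Σ_{k ≥ 1} ⌊n / p^k⌋. For p = 23, n = 1345, the terms are:
  ⌊1345/23^1⌋ = ⌊1345/23⌋ = 58
  ⌊1345/23^2⌋ = ⌊1345/529⌋ = 2
(the next term ⌊1345/23^3⌋ = 0, terminating the sum). Summing: v_23(1345!) = 58 + 2 = 60.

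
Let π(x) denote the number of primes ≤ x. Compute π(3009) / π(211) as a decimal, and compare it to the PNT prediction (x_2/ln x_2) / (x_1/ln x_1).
π(3009)/π(211) = 431/47 ≈ 9.1702;  PNT prediction ≈ 9.5290.

π(211) = 47 and π(3009) = 431, so π(3009)/π(211) ≈ 9.1702. The PNT-predicted ratio is (3009/ln(3009)) / (211/ln(211)) ≈ 9.5290. The two agree to within a few percent, as expected.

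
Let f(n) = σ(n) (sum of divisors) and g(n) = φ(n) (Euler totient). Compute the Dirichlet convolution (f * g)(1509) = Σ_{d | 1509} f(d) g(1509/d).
(σ * φ)(1509) = 6036

Divisors of 1509: [1, 3, 503, 1509]. For each d | 1509:
  d = 1: σ(1) · φ(1509/1) = 1 · 1004 = 1004
  d = 3: σ(3) · φ(1509/3) = 4 · 502 = 2008
  d = 503: σ(503) · φ(1509/503) = 504 · 2 = 1008
  d = 1509: σ(1509) · φ(1509/1509) = 2016 · 1 = 2016
Summing: (σ * φ)(1509) = 1004 + 2008 + 1008 + 2016 = 6036.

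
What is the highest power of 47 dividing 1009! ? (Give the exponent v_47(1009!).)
v_47(1009!) = 21

Legendre's formula: v_p(n!) = Σ_{k ≥ 1} ⌊n / p^k⌋. For p = 47, n = 1009, the terms are:
  ⌊1009/47^1⌋ = ⌊1009/47⌋ = 21
(the next term ⌊1009/47^2⌋ = 0, terminating the sum). Summing: v_47(1009!) = 21 = 21.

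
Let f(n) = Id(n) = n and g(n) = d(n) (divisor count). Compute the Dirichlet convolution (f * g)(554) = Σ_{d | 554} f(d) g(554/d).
(Id * d)(554) = 1116

Divisors of 554: [1, 2, 277, 554]. For each d | 554:
  d = 1: Id(1) · d(554/1) = 1 · 4 = 4
  d = 2: Id(2) · d(554/2) = 2 · 2 = 4
  d = 277: Id(277) · d(554/277) = 277 · 2 = 554
  d = 554: Id(554) · d(554/554) = 554 · 1 = 554
Summing: (Id * d)(554) = 4 + 4 + 554 + 554 = 1116.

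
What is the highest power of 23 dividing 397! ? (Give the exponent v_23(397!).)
v_23(397!) = 17

Legendre's formula: v_p(n!) = Σ_{k ≥ 1} ⌊n / p^k⌋. For p = 23, n = 397, the terms are:
  ⌊397/23^1⌋ = ⌊397/23⌋ = 17
(the next term ⌊397/23^2⌋ = 0, terminating the sum). Summing: v_23(397!) = 17 = 17.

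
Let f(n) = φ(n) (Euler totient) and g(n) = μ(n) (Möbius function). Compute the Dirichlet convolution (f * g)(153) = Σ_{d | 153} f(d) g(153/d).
(φ * μ)(153) = 60

Divisors of 153: [1, 3, 9, 17, 51, 153]. For each d | 153:
  d = 1: φ(1) · μ(153/1) = 1 · 0 = 0
  d = 3: φ(3) · μ(153/3) = 2 · 1 = 2
  d = 9: φ(9) · μ(153/9) = 6 · -1 = -6
  d = 17: φ(17) · μ(153/17) = 16 · 0 = 0
  d = 51: φ(51) · μ(153/51) = 32 · -1 = -32
  d = 153: φ(153) · μ(153/153) = 96 · 1 = 96
Summing: (φ * μ)(153) = 0 + 2 + -6 + 0 + -32 + 96 = 60.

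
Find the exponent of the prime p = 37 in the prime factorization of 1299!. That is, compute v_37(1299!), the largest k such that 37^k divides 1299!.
v_37(1299!) = 35

Legendre's formula: v_p(n!) = Σ_{k ≥ 1} ⌊n / p^k⌋. For p = 37, n = 1299, the terms are:
  ⌊1299/37^1⌋ = ⌊1299/37⌋ = 35
(the next term ⌊1299/37^2⌋ = 0, terminating the sum). Summing: v_37(1299!) = 35 = 35.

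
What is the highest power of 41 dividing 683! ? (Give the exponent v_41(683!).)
v_41(683!) = 16

Legendre's formula: v_p(n!) = Σ_{k ≥ 1} ⌊n / p^k⌋. For p = 41, n = 683, the terms are:
  ⌊683/41^1⌋ = ⌊683/41⌋ = 16
(the next term ⌊683/41^2⌋ = 0, terminating the sum). Summing: v_41(683!) = 16 = 16.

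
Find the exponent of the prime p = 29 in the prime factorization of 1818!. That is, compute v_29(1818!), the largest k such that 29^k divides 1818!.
v_29(1818!) = 64

Legendre's formula: v_p(n!) = Σ_{k ≥ 1} ⌊n / p^k⌋. For p = 29, n = 1818, the terms are:
  ⌊1818/29^1⌋ = ⌊1818/29⌋ = 62
  ⌊1818/29^2⌋ = ⌊1818/841⌋ = 2
(the next term ⌊1818/29^3⌋ = 0, terminating the sum). Summing: v_29(1818!) = 62 + 2 = 64.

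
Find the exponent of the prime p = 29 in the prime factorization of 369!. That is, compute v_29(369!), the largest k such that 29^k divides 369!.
v_29(369!) = 12

Legendre's formula: v_p(n!) = Σ_{k ≥ 1} ⌊n / p^k⌋. For p = 29, n = 369, the terms are:
  ⌊369/29^1⌋ = ⌊369/29⌋ = 12
(the next term ⌊369/29^2⌋ = 0, terminating the sum). Summing: v_29(369!) = 12 = 12.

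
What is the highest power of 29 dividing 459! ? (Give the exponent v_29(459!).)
v_29(459!) = 15

Legendre's formula: v_p(n!) = Σ_{k ≥ 1} ⌊n / p^k⌋. For p = 29, n = 459, the terms are:
  ⌊459/29^1⌋ = ⌊459/29⌋ = 15
(the next term ⌊459/29^2⌋ = 0, terminating the sum). Summing: v_29(459!) = 15 = 15.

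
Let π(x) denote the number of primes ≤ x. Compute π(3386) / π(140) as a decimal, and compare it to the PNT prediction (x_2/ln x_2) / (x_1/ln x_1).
π(3386)/π(140) = 476/34 ≈ 14.0000;  PNT prediction ≈ 14.7055.

π(140) = 34 and π(3386) = 476, so π(3386)/π(140) ≈ 14.0000. The PNT-predicted ratio is (3386/ln(3386)) / (140/ln(140)) ≈ 14.7055. The two agree to within a few percent, as expected.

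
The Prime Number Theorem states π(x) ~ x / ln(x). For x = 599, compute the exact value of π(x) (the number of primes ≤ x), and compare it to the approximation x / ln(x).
π(599) = 109;  x/ln(x) ≈ 93.66;  relative error ≈ 14.07%.

Directly count primes up to 599: π(599) = 109. The PNT approximation gives 599/ln(599) ≈ 599/6.39526 ≈ 93.66. Relative error (π(x) − x/ln(x)) / π(x) ≈ 14.07%; the approximation is known to undercount slightly (Li(x) is a better estimate).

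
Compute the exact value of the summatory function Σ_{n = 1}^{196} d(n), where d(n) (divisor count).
Σ_{n ≤ 196} d(n) = 1070

Compute d(n) for each 1 ≤ n ≤ 196: d(1) = 1, d(2) = 2, d(3) = 2, d(4) = 3, d(5) = 2, d(6) = 4, d(7) = 2, d(8) = 4, d(9) = 3, d(10) = 4, d(11) = 2, d(12) = 6, d(13) = 2, d(14) = 4, d(15) = 4, d(16) = 5, d(17) = 2, d(18) = 6, d(19) = 2, d(20) = 6, d(21) = 4, d(22) = 4, d(23) = 2, d(24) = 8, d(25) = 3, d(26) = 4, d(27) = 4, d(28) = 6, d(29) = 2, d(30) = 8, d(31) = 2, d(32) = 6, d(33) = 4, d(34) = 4, d(35) = 4, d(36) = 9, d(37) = 2, d(38) = 4, d(39) = 4, d(40) = 8, d(41) = 2, d(42) = 8, d(43) = 2, d(44) = 6, d(45) = 6, d(46) = 4, d(47) = 2, d(48) = 10, d(49) = 3, d(50) = 6, d(51) = 4, d(52) = 6, d(53) = 2, d(54) = 8, d(55) = 4, d(56) = 8, d(57) = 4, d(58) = 4, d(59) = 2, d(60) = 12, d(61) = 2, d(62) = 4, d(63) = 6, d(64) = 7, d(65) = 4, d(66) = 8, d(67) = 2, d(68) = 6, d(69) = 4, d(70) = 8, d(71) = 2, d(72) = 12, d(73) = 2, d(74) = 4, d(75) = 6, d(76) = 6, d(77) = 4, d(78) = 8, d(79) = 2, d(80) = 10, d(81) = 5, d(82) = 4, d(83) = 2, d(84) = 12, d(85) = 4, d(86) = 4, d(87) = 4, d(88) = 8, d(89) = 2, d(90) = 12, d(91) = 4, d(92) = 6, d(93) = 4, d(94) = 4, d(95) = 4, d(96) = 12, d(97) = 2, d(98) = 6, d(99) = 6, d(100) = 9, d(101) = 2, d(102) = 8, d(103) = 2, d(104) = 8, d(105) = 8, d(106) = 4, d(107) = 2, d(108) = 12, d(109) = 2, d(110) = 8, d(111) = 4, d(112) = 10, d(113) = 2, d(114) = 8, d(115) = 4, d(116) = 6, d(117) = 6, d(118) = 4, d(119) = 4, d(120) = 16, d(121) = 3, d(122) = 4, d(123) = 4, d(124) = 6, d(125) = 4, d(126) = 12, d(127) = 2, d(128) = 8, d(129) = 4, d(130) = 8, d(131) = 2, d(132) = 12, d(133) = 4, d(134) = 4, d(135) = 8, d(136) = 8, d(137) = 2, d(138) = 8, d(139) = 2, d(140) = 12, d(141) = 4, d(142) = 4, d(143) = 4, d(144) = 15, d(145) = 4, d(146) = 4, d(147) = 6, d(148) = 6, d(149) = 2, d(150) = 12, d(151) = 2, d(152) = 8, d(153) = 6, d(154) = 8, d(155) = 4, d(156) = 12, d(157) = 2, d(158) = 4, d(159) = 4, d(160) = 12, d(161) = 4, d(162) = 10, d(163) = 2, d(164) = 6, d(165) = 8, d(166) = 4, d(167) = 2, d(168) = 16, d(169) = 3, d(170) = 8, d(171) = 6, d(172) = 6, d(173) = 2, d(174) = 8, d(175) = 6, d(176) = 10, d(177) = 4, d(178) = 4, d(179) = 2, d(180) = 18, d(181) = 2, d(182) = 8, d(183) = 4, d(184) = 8, d(185) = 4, d(186) = 8, d(187) = 4, d(188) = 6, d(189) = 8, d(190) = 8, d(191) = 2, d(192) = 14, d(193) = 2, d(194) = 4, d(195) = 8, d(196) = 9. Summing all 196 values: 1070. (Dirichlet's divisor formula: Σ_{n ≤ x} d(n) = x ln(x) + (2γ − 1) x + O(√x). For x = 196, the asymptotic estimate is ≈ 1064.78.)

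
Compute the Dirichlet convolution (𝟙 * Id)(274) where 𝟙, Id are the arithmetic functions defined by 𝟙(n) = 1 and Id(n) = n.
(𝟙 * Id)(274) = 414

Divisors of 274: [1, 2, 137, 274]. For each d | 274:
  d = 1: 𝟙(1) · Id(274/1) = 1 · 274 = 274
  d = 2: 𝟙(2) · Id(274/2) = 1 · 137 = 137
  d = 137: 𝟙(137) · Id(274/137) = 1 · 2 = 2
  d = 274: 𝟙(274) · Id(274/274) = 1 · 1 = 1
Summing: (𝟙 * Id)(274) = 274 + 137 + 2 + 1 = 414.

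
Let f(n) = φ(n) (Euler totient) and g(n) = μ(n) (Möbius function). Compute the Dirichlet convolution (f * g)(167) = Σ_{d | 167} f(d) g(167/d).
(φ * μ)(167) = 165

Divisors of 167: [1, 167]. For each d | 167:
  d = 1: φ(1) · μ(167/1) = 1 · -1 = -1
  d = 167: φ(167) · μ(167/167) = 166 · 1 = 166
Summing: (φ * μ)(167) = -1 + 166 = 165.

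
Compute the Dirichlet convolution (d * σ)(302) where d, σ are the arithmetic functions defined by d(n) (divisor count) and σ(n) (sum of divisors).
(d * σ)(302) = 770

Divisors of 302: [1, 2, 151, 302]. For each d | 302:
  d = 1: d(1) · σ(302/1) = 1 · 456 = 456
  d = 2: d(2) · σ(302/2) = 2 · 152 = 304
  d = 151: d(151) · σ(302/151) = 2 · 3 = 6
  d = 302: d(302) · σ(302/302) = 4 · 1 = 4
Summing: (d * σ)(302) = 456 + 304 + 6 + 4 = 770.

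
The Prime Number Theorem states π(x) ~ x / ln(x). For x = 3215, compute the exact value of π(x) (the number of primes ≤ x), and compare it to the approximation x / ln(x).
π(3215) = 454;  x/ln(x) ≈ 398.11;  relative error ≈ 12.31%.

Directly count primes up to 3215: π(3215) = 454. The PNT approximation gives 3215/ln(3215) ≈ 3215/8.07558 ≈ 398.11. Relative error (π(x) − x/ln(x)) / π(x) ≈ 12.31%; the approximation is known to undercount slightly (Li(x) is a better estimate).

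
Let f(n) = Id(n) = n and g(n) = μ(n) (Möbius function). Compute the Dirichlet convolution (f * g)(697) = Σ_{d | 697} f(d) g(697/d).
(Id * μ)(697) = 640

Divisors of 697: [1, 17, 41, 697]. For each d | 697:
  d = 1: Id(1) · μ(697/1) = 1 · 1 = 1
  d = 17: Id(17) · μ(697/17) = 17 · -1 = -17
  d = 41: Id(41) · μ(697/41) = 41 · -1 = -41
  d = 697: Id(697) · μ(697/697) = 697 · 1 = 697
Summing: (Id * μ)(697) = 1 + -17 + -41 + 697 = 640.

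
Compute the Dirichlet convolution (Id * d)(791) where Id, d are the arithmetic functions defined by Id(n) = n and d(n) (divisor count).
(Id * d)(791) = 1035

Divisors of 791: [1, 7, 113, 791]. For each d | 791:
  d = 1: Id(1) · d(791/1) = 1 · 4 = 4
  d = 7: Id(7) · d(791/7) = 7 · 2 = 14
  d = 113: Id(113) · d(791/113) = 113 · 2 = 226
  d = 791: Id(791) · d(791/791) = 791 · 1 = 791
Summing: (Id * d)(791) = 4 + 14 + 226 + 791 = 1035.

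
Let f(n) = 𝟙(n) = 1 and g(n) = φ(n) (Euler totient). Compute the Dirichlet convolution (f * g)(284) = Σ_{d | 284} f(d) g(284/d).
(𝟙 * φ)(284) = 284

Divisors of 284: [1, 2, 4, 71, 142, 284]. For each d | 284:
  d = 1: 𝟙(1) · φ(284/1) = 1 · 140 = 140
  d = 2: 𝟙(2) · φ(284/2) = 1 · 70 = 70
  d = 4: 𝟙(4) · φ(284/4) = 1 · 70 = 70
  d = 71: 𝟙(71) · φ(284/71) = 1 · 2 = 2
  d = 142: 𝟙(142) · φ(284/142) = 1 · 1 = 1
  d = 284: 𝟙(284) · φ(284/284) = 1 · 1 = 1
Summing: (𝟙 * φ)(284) = 140 + 70 + 70 + 2 + 1 + 1 = 284.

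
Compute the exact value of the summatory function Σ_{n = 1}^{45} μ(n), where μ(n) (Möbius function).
Σ_{n ≤ 45} μ(n) = -3

Compute μ(n) for each 1 ≤ n ≤ 45: μ(1) = 1, μ(2) = -1, μ(3) = -1, μ(4) = 0, μ(5) = -1, μ(6) = 1, μ(7) = -1, μ(8) = 0, μ(9) = 0, μ(10) = 1, μ(11) = -1, μ(12) = 0, μ(13) = -1, μ(14) = 1, μ(15) = 1, μ(16) = 0, μ(17) = -1, μ(18) = 0, μ(19) = -1, μ(20) = 0, μ(21) = 1, μ(22) = 1, μ(23) = -1, μ(24) = 0, μ(25) = 0, μ(26) = 1, μ(27) = 0, μ(28) = 0, μ(29) = -1, μ(30) = -1, μ(31) = -1, μ(32) = 0, μ(33) = 1, μ(34) = 1, μ(35) = 1, μ(36) = 0, μ(37) = -1, μ(38) = 1, μ(39) = 1, μ(40) = 0, μ(41) = -1, μ(42) = -1, μ(43) = -1, μ(44) = 0, μ(45) = 0. Summing all 45 values: -3. (Mertens function M(x) = Σ_{n ≤ x} μ(n); on average M(x) should be small (PNT ⟺ M(x) = o(x)).)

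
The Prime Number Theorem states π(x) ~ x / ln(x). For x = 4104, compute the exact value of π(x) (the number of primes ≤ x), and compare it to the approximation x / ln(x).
π(4104) = 565;  x/ln(x) ≈ 493.29;  relative error ≈ 12.69%.

Directly count primes up to 4104: π(4104) = 565. The PNT approximation gives 4104/ln(4104) ≈ 4104/8.31972 ≈ 493.29. Relative error (π(x) − x/ln(x)) / π(x) ≈ 12.69%; the approximation is known to undercount slightly (Li(x) is a better estimate).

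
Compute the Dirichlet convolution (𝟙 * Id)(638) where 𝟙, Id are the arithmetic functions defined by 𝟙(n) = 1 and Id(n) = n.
(𝟙 * Id)(638) = 1080

Divisors of 638: [1, 2, 11, 22, 29, 58, 319, 638]. For each d | 638:
  d = 1: 𝟙(1) · Id(638/1) = 1 · 638 = 638
  d = 2: 𝟙(2) · Id(638/2) = 1 · 319 = 319
  d = 11: 𝟙(11) · Id(638/11) = 1 · 58 = 58
  d = 22: 𝟙(22) · Id(638/22) = 1 · 29 = 29
  d = 29: 𝟙(29) · Id(638/29) = 1 · 22 = 22
  d = 58: 𝟙(58) · Id(638/58) = 1 · 11 = 11
  d = 319: 𝟙(319) · Id(638/319) = 1 · 2 = 2
  d = 638: 𝟙(638) · Id(638/638) = 1 · 1 = 1
Summing: (𝟙 * Id)(638) = 638 + 319 + 58 + 29 + 22 + 11 + 2 + 1 = 1080.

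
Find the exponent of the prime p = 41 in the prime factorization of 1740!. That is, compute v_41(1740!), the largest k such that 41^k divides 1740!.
v_41(1740!) = 43

Legendre's formula: v_p(n!) = Σ_{k ≥ 1} ⌊n / p^k⌋. For p = 41, n = 1740, the terms are:
  ⌊1740/41^1⌋ = ⌊1740/41⌋ = 42
  ⌊1740/41^2⌋ = ⌊1740/1681⌋ = 1
(the next term ⌊1740/41^3⌋ = 0, terminating the sum). Summing: v_41(1740!) = 42 + 1 = 43.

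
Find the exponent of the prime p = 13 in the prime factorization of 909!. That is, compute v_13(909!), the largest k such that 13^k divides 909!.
v_13(909!) = 74

Legendre's formula: v_p(n!) = Σ_{k ≥ 1} ⌊n / p^k⌋. For p = 13, n = 909, the terms are:
  ⌊909/13^1⌋ = ⌊909/13⌋ = 69
  ⌊909/13^2⌋ = ⌊909/169⌋ = 5
(the next term ⌊909/13^3⌋ = 0, terminating the sum). Summing: v_13(909!) = 69 + 5 = 74.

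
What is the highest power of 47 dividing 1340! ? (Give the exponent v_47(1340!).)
v_47(1340!) = 28

Legendre's formula: v_p(n!) = Σ_{k ≥ 1} ⌊n / p^k⌋. For p = 47, n = 1340, the terms are:
  ⌊1340/47^1⌋ = ⌊1340/47⌋ = 28
(the next term ⌊1340/47^2⌋ = 0, terminating the sum). Summing: v_47(1340!) = 28 = 28.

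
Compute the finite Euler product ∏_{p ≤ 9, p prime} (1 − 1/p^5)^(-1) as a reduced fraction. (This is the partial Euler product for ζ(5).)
∏ = 8508543750/8205616331

The primes p ≤ 9 are [2, 3, 5, 7]. For each prime, (1 − 1/p^5)^(-1) = p^5 / (p^5 − 1). The product is (1 − 1/2^5)^(-1), (1 − 1/3^5)^(-1), (1 − 1/5^5)^(-1), (1 − 1/7^5)^(-1) = ∏ p^5 / (p^5 − 1) = 8508543750/8205616331.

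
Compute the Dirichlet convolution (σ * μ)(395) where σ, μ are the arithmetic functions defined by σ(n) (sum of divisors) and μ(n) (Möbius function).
(σ * μ)(395) = 395

Divisors of 395: [1, 5, 79, 395]. For each d | 395:
  d = 1: σ(1) · μ(395/1) = 1 · 1 = 1
  d = 5: σ(5) · μ(395/5) = 6 · -1 = -6
  d = 79: σ(79) · μ(395/79) = 80 · -1 = -80
  d = 395: σ(395) · μ(395/395) = 480 · 1 = 480
Summing: (σ * μ)(395) = 1 + -6 + -80 + 480 = 395.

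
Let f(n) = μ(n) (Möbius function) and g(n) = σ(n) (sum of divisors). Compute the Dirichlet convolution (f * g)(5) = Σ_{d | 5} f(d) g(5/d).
(μ * σ)(5) = 5

Divisors of 5: [1, 5]. For each d | 5:
  d = 1: μ(1) · σ(5/1) = 1 · 6 = 6
  d = 5: μ(5) · σ(5/5) = -1 · 1 = -1
Summing: (μ * σ)(5) = 6 + -1 = 5.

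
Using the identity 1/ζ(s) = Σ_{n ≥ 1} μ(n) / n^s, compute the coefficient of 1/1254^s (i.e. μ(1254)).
μ(1254) = 1

Factor n = 1254 = 2 · 3 · 11 · 19. μ(n) = 0 if any exponent ≥ 2 (not squarefree); otherwise μ(n) = (−1)^{ω(n)} where ω(n) is the number of distinct prime factors. Applying: μ(1254) = 1.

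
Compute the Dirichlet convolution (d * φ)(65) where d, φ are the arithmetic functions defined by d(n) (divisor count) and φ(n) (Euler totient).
(d * φ)(65) = 84

Divisors of 65: [1, 5, 13, 65]. For each d | 65:
  d = 1: d(1) · φ(65/1) = 1 · 48 = 48
  d = 5: d(5) · φ(65/5) = 2 · 12 = 24
  d = 13: d(13) · φ(65/13) = 2 · 4 = 8
  d = 65: d(65) · φ(65/65) = 4 · 1 = 4
Summing: (d * φ)(65) = 48 + 24 + 8 + 4 = 84.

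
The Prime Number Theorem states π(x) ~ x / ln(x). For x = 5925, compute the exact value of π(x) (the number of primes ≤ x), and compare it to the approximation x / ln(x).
π(5925) = 778;  x/ln(x) ≈ 682.06;  relative error ≈ 12.33%.

Directly count primes up to 5925: π(5925) = 778. The PNT approximation gives 5925/ln(5925) ≈ 5925/8.68694 ≈ 682.06. Relative error (π(x) − x/ln(x)) / π(x) ≈ 12.33%; the approximation is known to undercount slightly (Li(x) is a better estimate).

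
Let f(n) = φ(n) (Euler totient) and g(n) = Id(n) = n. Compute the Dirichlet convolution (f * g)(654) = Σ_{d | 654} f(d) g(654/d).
(φ * Id)(654) = 3255

Divisors of 654: [1, 2, 3, 6, 109, 218, 327, 654]. For each d | 654:
  d = 1: φ(1) · Id(654/1) = 1 · 654 = 654
  d = 2: φ(2) · Id(654/2) = 1 · 327 = 327
  d = 3: φ(3) · Id(654/3) = 2 · 218 = 436
  d = 6: φ(6) · Id(654/6) = 2 · 109 = 218
  d = 109: φ(109) · Id(654/109) = 108 · 6 = 648
  d = 218: φ(218) · Id(654/218) = 108 · 3 = 324
  d = 327: φ(327) · Id(654/327) = 216 · 2 = 432
  d = 654: φ(654) · Id(654/654) = 216 · 1 = 216
Summing: (φ * Id)(654) = 654 + 327 + 436 + 218 + 648 + 324 + 432 + 216 = 3255.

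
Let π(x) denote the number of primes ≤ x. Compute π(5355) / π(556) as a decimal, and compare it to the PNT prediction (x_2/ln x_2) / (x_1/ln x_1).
π(5355)/π(556) = 708/101 ≈ 7.0099;  PNT prediction ≈ 7.0905.

π(556) = 101 and π(5355) = 708, so π(5355)/π(556) ≈ 7.0099. The PNT-predicted ratio is (5355/ln(5355)) / (556/ln(556)) ≈ 7.0905. The two agree to within a few percent, as expected.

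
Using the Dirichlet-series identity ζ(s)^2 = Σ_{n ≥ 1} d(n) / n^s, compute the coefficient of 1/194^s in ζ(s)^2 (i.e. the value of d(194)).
d(194) = 4

ζ(s)^2 = (Σ 1/m^s)(Σ 1/k^s). The coefficient of 1/n^s in the product is the number of ordered pairs (m, k) with mk = n, which equals d(n). For n = 194, divisors are [1, 2, 97, 194], so d(194) = 4.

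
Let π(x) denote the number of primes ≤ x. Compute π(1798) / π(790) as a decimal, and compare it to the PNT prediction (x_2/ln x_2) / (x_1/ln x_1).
π(1798)/π(790) = 278/138 ≈ 2.0145;  PNT prediction ≈ 2.0262.

π(790) = 138 and π(1798) = 278, so π(1798)/π(790) ≈ 2.0145. The PNT-predicted ratio is (1798/ln(1798)) / (790/ln(790)) ≈ 2.0262. The two agree to within a few percent, as expected.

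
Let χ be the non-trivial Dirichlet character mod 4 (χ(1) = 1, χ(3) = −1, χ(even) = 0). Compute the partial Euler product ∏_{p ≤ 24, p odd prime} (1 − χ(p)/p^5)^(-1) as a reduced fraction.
∏ = 19221914719363107239019289471588875/19296053991287416836128860852453376

The odd primes p ≤ 24 are [3, 5, 7, 11, 13, 17, 19, 23]. For each, χ(p) = 1 if p ≡ 1 mod 4, χ(p) = −1 if p ≡ 3 mod 4. Taking (1 − χ(p)/p^5)^(-1) = p^5/(p^5 − χ(p)): (1 − (-1)/3^5)^(-1) · (1 − (1)/5^5)^(-1) · (1 − (-1)/7^5)^(-1) · (1 − (-1)/11^5)^(-1) · (1 − (1)/13^5)^(-1) · (1 − (1)/17^5)^(-1) · (1 − (-1)/19^5)^(-1) · (1 − (-1)/23^5)^(-1) = 19221914719363107239019289471588875/19296053991287416836128860852453376.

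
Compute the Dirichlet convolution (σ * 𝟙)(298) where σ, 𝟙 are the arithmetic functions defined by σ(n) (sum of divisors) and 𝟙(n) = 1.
(σ * 𝟙)(298) = 604

Divisors of 298: [1, 2, 149, 298]. For each d | 298:
  d = 1: σ(1) · 𝟙(298/1) = 1 · 1 = 1
  d = 2: σ(2) · 𝟙(298/2) = 3 · 1 = 3
  d = 149: σ(149) · 𝟙(298/149) = 150 · 1 = 150
  d = 298: σ(298) · 𝟙(298/298) = 450 · 1 = 450
Summing: (σ * 𝟙)(298) = 1 + 3 + 150 + 450 = 604.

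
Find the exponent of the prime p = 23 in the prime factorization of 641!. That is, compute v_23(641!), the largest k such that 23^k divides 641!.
v_23(641!) = 28

Legendre's formula: v_p(n!) = Σ_{k ≥ 1} ⌊n / p^k⌋. For p = 23, n = 641, the terms are:
  ⌊641/23^1⌋ = ⌊641/23⌋ = 27
  ⌊641/23^2⌋ = ⌊641/529⌋ = 1
(the next term ⌊641/23^3⌋ = 0, terminating the sum). Summing: v_23(641!) = 27 + 1 = 28.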